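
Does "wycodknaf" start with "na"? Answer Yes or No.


Input string: 'wycodknaf'
Prefix to check: 'na'
First 2 characters of input: 'wy'
Match: False
Result: No


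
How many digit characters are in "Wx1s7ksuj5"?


Input string: 'Wx1s7ksuj5'
Operation: count digit characters (0-9)
Scan: 'W', 'x', '1'(digit), 's', '7'(digit), 'k', 's', 'u', 'j', '5'(digit)
Digits found: 3
Result: 3


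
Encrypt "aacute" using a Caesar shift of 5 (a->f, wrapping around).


Input: 'aacute', shift = 5
Operation: for each letter, (position + 5) mod 26
Mapping: 'a'(0+5=5)->'f', 'a'(0+5=5)->'f', 'c'(2+5=7)->'h', 'u'(20+5=25)->'z', 't'(19+5=24)->'y', 'e'(4+5=9)->'j'
Result: ffhzyj


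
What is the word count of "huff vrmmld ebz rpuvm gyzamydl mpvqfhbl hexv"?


Input string: 'huff vrmmld ebz rpuvm gyzamydl mpvqfhbl hexv'
Operation: split by spaces
Words found: 'huff', 'vrmmld', 'ebz', 'rpuvm', 'gyzamydl', 'mpvqfhbl', 'hexv'
Word count: 7


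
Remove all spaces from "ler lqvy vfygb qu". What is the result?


Input string: 'ler lqvy vfygb qu'
Operation: remove all spaces
Words: 'ler', 'lqvy', 'vfygb', 'qu'
Join without spaces: lerlqvyvfygbqu


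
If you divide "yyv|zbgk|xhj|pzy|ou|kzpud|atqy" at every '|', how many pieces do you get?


Input string: 'yyv|zbgk|xhj|pzy|ou|kzpud|atqy'
Delimiter: '|'
Split result: 'yyv', 'zbgk', 'xhj', 'pzy', 'ou', 'kzpud', 'atqy'
Number of parts: 7


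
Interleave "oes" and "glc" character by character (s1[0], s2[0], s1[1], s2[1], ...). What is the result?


String 1: 'oes'
String 2: 'glc'
Operation: alternate characters
Pairs: 'o'+'g', 'e'+'l', 's'+'c'
Result: ogelsc


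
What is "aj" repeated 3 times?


Input string: 'aj'
Operation: repeat 3 times
Concatenation: 'aj' + 'aj' + 'aj'
Result: ajajaj


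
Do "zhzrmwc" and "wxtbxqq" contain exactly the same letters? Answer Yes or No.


String 1: 'zhzrmwc' -> sorted: 'chmrwzz'
String 2: 'wxtbxqq' -> sorted: 'bqqtwxx'
Compare sorted forms: 'chmrwzz' != 'bqqtwxx'
Anagram: No


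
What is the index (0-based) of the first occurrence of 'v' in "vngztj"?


Input string: 'vngztj'
Target: 'v'
Scanning left to right: s[0]='v'
First match at index: 0


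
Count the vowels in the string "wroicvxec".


Input string: 'wroicvxec'
Operation: count vowels (a, e, i, o, u)
Scan: s[0]='w', s[1]='r', s[2]='o' (vowel), s[3]='i' (vowel), s[4]='c', s[5]='v', s[6]='x', s[7]='e' (vowel), s[8]='c'
Vowels found: 3
Result: 3


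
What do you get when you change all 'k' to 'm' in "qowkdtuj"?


Input string: 'qowkdtuj'
Operation: replace 'k' with 'm'
Positions of 'k': 3
After replacement: qowmdtuj


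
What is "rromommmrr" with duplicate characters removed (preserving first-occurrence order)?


Input: 'rromommmrr'
Operation: keep first occurrence of each character
Scan: s[0]='r' new -> keep; s[1]='r' seen -> skip; s[2]='o' new -> keep; s[3]='m' new -> keep; s[4]='o' seen -> skip; s[5]='m' seen -> skip; s[6]='m' seen -> skip; s[7]='m' seen -> skip; s[8]='r' seen -> skip; s[9]='r' seen -> skip
Result: rom


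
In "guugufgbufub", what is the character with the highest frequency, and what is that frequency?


Input: 'guugufgbufub'
Operation: tally each character
Counts: 'b':2, 'f':2, 'g':3, 'u':5
Maximum: 'u' appears 5 times


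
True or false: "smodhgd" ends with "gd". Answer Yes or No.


Input string: 'smodhgd'
Suffix to check: 'gd'
Last 2 characters of input: 'gd'
Match: True
Result: Yes


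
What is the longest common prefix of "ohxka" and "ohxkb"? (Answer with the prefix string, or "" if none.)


String 1: 'ohxka'
String 2: 'ohxkb'
Compare position by position:
pos 0: 'o' vs 'o' match
pos 1: 'h' vs 'h' match
pos 2: 'x' vs 'x' match
pos 3: 'k' vs 'k' match
pos 4: 'a' vs 'b' differ -> stop
Longest common prefix: "ohxk" (length 4)


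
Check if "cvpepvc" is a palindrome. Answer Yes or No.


Input string: 'cvpepvc'
Reversed: 'cvpepvc'
Compare pairs: s[0]='c' vs s[6]='c' (match), s[1]='v' vs s[5]='v' (match), s[2]='p' vs s[4]='p' (match)
Palindrome: Yes


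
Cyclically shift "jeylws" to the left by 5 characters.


Input: 'jeylws', shift = 5
Operation: split at index 5 and swap parts
Front part s[0:5] = 'jeylw'
Back part s[5:] = 's'
Rotated = back + front = 's' + 'jeylw'
Result: sjeylw


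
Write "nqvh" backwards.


Input string: 'nqvh'
Operation: reverse character order
Original order: 'n' -> 'q' -> 'v' -> 'h'
Reversed order: 'h' -> 'v' -> 'q' -> 'n'
Result: hvqn


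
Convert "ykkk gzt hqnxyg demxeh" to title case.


Input string: 'ykkk gzt hqnxyg demxeh'
Operation: capitalize first letter of each word
Word transformations: 'ykkk'->'Ykkk', 'gzt'->'Gzt', 'hqnxyg'->'Hqnxyg', 'demxeh'->'Demxeh'
Result: Ykkk Gzt Hqnxyg Demxeh


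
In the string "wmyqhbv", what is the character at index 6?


Input string: 'wmyqhbv'
Operation: get character at index 6
Index mapping: s[0]='w', s[1]='m', s[2]='y', s[3]='q', s[4]='h', s[5]='b', s[6]='v'
Result: 'v'


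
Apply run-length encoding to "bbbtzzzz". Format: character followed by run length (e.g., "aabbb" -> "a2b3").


Input: 'bbbtzzzz'
Operation: identify consecutive runs
Runs: 'bbb' -> b3, 't' -> t1, 'zzzz' -> z4
Encoded: b3t1z4


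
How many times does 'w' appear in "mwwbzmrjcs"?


Input string: 'mwwbzmrjcs'
Target character: 'w'
Scan each position: s[1]='w', s[2]='w'
Matches found at indices: 1, 2
Total: 2


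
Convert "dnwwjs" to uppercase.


Input string: 'dnwwjs'
Operation: convert each letter to uppercase
Mapping: 'd'->'D', 'n'->'N', 'w'->'W', 'w'->'W', 'j'->'J', 's'->'S'
Result: DNWWJS


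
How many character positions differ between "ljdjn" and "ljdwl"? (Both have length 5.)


String 1: 'ljdjn'
String 2: 'ljdwl'
Compare each position: pos 0: 'l'=='l', pos 1: 'j'=='j', pos 2: 'd'=='d', pos 3: 'j'!='w', pos 4: 'n'!='l'
Differing positions: 2
Hamming distance: 2


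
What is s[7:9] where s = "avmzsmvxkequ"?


Input string: 'avmzsmvxkequ'
Operation: slice [7:9]
Extract characters: s[7]='x', s[8]='k'
Result: xk


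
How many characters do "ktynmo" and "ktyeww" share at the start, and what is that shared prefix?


String 1: 'ktynmo'
String 2: 'ktyeww'
Compare position by position:
pos 0: 'k' vs 'k' match
pos 1: 't' vs 't' match
pos 2: 'y' vs 'y' match
pos 3: 'n' vs 'e' differ -> stop
Longest common prefix: "kty" (length 3)


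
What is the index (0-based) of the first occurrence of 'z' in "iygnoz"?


Input string: 'iygnoz'
Target: 'z'
Scanning left to right: s[0]='i', s[1]='y', s[2]='g', s[3]='n', s[4]='o', s[5]='z'
First match at index: 5


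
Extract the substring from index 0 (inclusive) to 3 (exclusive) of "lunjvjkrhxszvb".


Input string: 'lunjvjkrhxszvb'
Operation: slice [0:3]
Extract characters: s[0]='l', s[1]='u', s[2]='n'
Result: lun


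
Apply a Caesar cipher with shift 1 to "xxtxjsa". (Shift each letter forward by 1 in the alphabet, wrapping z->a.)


Input: 'xxtxjsa', shift = 1
Operation: for each letter, (position + 1) mod 26
Mapping: 'x'(23+1=24)->'y', 'x'(23+1=24)->'y', 't'(19+1=20)->'u', 'x'(23+1=24)->'y', 'j'(9+1=10)->'k', 's'(18+1=19)->'t', 'a'(0+1=1)->'b'
Result: yyuyktb


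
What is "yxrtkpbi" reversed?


Input string: 'yxrtkpbi'
Operation: reverse character order
Original order: 'y' -> 'x' -> 'r' -> 't' -> 'k' -> 'p' -> 'b' -> 'i'
Reversed order: 'i' -> 'b' -> 'p' -> 'k' -> 't' -> 'r' -> 'x' -> 'y'
Result: ibpktrxy


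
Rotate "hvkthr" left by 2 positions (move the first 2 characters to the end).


Input: 'hvkthr', shift = 2
Operation: split at index 2 and swap parts
Front part s[0:2] = 'hv'
Back part s[2:] = 'kthr'
Rotated = back + front = 'kthr' + 'hv'
Result: kthrhv


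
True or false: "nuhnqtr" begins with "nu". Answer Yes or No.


Input string: 'nuhnqtr'
Prefix to check: 'nu'
First 2 characters of input: 'nu'
Match: True
Result: Yes


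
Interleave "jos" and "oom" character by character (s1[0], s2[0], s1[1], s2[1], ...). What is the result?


String 1: 'jos'
String 2: 'oom'
Operation: alternate characters
Pairs: 'j'+'o', 'o'+'o', 's'+'m'
Result: jooosm


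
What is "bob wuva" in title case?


Input string: 'bob wuva'
Operation: capitalize first letter of each word
Word transformations: 'bob'->'Bob', 'wuva'->'Wuva'
Result: Bob Wuva


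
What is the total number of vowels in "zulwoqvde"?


Input string: 'zulwoqvde'
Operation: count vowels (a, e, i, o, u)
Scan: s[0]='z', s[1]='u' (vowel), s[2]='l', s[3]='w', s[4]='o' (vowel), s[5]='q', s[6]='v', s[7]='d', s[8]='e' (vowel)
Vowels found: 3
Result: 3


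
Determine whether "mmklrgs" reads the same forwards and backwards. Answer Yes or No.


Input string: 'mmklrgs'
Reversed: 'sgrlkmm'
Compare pairs: s[0]='m' vs s[6]='s' (mismatch), s[1]='m' vs s[5]='g' (mismatch), s[2]='k' vs s[4]='r' (mismatch)
Palindrome: No


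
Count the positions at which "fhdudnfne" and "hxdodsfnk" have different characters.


String 1: 'fhdudnfne'
String 2: 'hxdodsfnk'
Compare each position: pos 0: 'f'!='h', pos 1: 'h'!='x', pos 2: 'd'=='d', pos 3: 'u'!='o', pos 4: 'd'=='d', pos 5: 'n'!='s', pos 6: 'f'=='f', pos 7: 'n'=='n', pos 8: 'e'!='k'
Differing positions: 5
Hamming distance: 5


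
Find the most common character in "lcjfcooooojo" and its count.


Input: 'lcjfcooooojo'
Operation: tally each character
Counts: 'c':2, 'f':1, 'j':2, 'l':1, 'o':6
Maximum: 'o' appears 6 times


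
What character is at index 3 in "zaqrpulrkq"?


Input string: 'zaqrpulrkq'
Operation: get character at index 3
Index mapping: s[0]='z', s[1]='a', s[2]='q', s[3]='r'
Result: 'r'


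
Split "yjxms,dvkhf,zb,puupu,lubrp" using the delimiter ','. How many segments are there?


Input string: 'yjxms,dvkhf,zb,puupu,lubrp'
Delimiter: ','
Split result: 'yjxms', 'dvkhf', 'zb', 'puupu', 'lubrp'
Number of parts: 5


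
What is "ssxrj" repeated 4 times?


Input string: 'ssxrj'
Operation: repeat 4 times
Concatenation: 'ssxrj' + 'ssxrj' + 'ssxrj' + 'ssxrj'
Result: ssxrjssxrjssxrjssxrj


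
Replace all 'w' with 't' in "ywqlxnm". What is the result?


Input string: 'ywqlxnm'
Operation: replace 'w' with 't'
Positions of 'w': 1
After replacement: ytqlxnm


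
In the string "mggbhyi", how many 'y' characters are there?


Input string: 'mggbhyi'
Target character: 'y'
Scan each position: s[5]='y'
Matches found at indices: 5
Total: 1


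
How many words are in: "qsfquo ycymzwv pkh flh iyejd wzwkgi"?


Input string: 'qsfquo ycymzwv pkh flh iyejd wzwkgi'
Operation: split by spaces
Words found: 'qsfquo', 'ycymzwv', 'pkh', 'flh', 'iyejd', 'wzwkgi'
Word count: 6


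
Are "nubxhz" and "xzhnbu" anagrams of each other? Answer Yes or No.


String 1: 'nubxhz' -> sorted: 'bhnuxz'
String 2: 'xzhnbu' -> sorted: 'bhnuxz'
Compare sorted forms: 'bhnuxz' == 'bhnuxz'
Anagram: Yes


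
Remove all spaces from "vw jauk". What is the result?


Input string: 'vw jauk'
Operation: remove all spaces
Words: 'vw', 'jauk'
Join without spaces: vwjauk


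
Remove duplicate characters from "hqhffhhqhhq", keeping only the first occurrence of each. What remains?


Input: 'hqhffhhqhhq'
Operation: keep first occurrence of each character
Scan: s[0]='h' new -> keep; s[1]='q' new -> keep; s[2]='h' seen -> skip; s[3]='f' new -> keep; s[4]='f' seen -> skip; s[5]='h' seen -> skip; s[6]='h' seen -> skip; s[7]='q' seen -> skip; s[8]='h' seen -> skip; s[9]='h' seen -> skip; s[10]='q' seen -> skip
Result: hqf


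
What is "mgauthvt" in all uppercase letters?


Input string: 'mgauthvt'
Operation: convert each letter to uppercase
Mapping: 'm'->'M', 'g'->'G', 'a'->'A', 'u'->'U', 't'->'T', 'h'->'H', 'v'->'V', 't'->'T'
Result: MGAUTHVT


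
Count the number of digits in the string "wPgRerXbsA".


Input string: 'wPgRerXbsA'
Operation: count digit characters (0-9)
Scan: 'w', 'P', 'g', 'R', 'e', 'r', 'X', 'b', 's', 'A'
Digits found: 0
Result: 0


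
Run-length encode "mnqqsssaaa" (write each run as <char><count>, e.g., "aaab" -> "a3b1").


Input: 'mnqqsssaaa'
Operation: identify consecutive runs
Runs: 'm' -> m1, 'n' -> n1, 'qq' -> q2, 'sss' -> s3, 'aaa' -> a3
Encoded: m1n1q2s3a3


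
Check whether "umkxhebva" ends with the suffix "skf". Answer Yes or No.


Input string: 'umkxhebva'
Suffix to check: 'skf'
Last 3 characters of input: 'bva'
Match: False
Result: No


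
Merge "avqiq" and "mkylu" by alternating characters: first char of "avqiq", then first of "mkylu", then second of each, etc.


String 1: 'avqiq'
String 2: 'mkylu'
Operation: alternate characters
Pairs: 'a'+'m', 'v'+'k', 'q'+'y', 'i'+'l', 'q'+'u'
Result: amvkqyilqu


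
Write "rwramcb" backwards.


Input string: 'rwramcb'
Operation: reverse character order
Original order: 'r' -> 'w' -> 'r' -> 'a' -> 'm' -> 'c' -> 'b'
Reversed order: 'b' -> 'c' -> 'm' -> 'a' -> 'r' -> 'w' -> 'r'
Result: bcmarwr


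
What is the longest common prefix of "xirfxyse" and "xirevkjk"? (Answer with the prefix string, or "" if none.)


String 1: 'xirfxyse'
String 2: 'xirevkjk'
Compare position by position:
pos 0: 'x' vs 'x' match
pos 1: 'i' vs 'i' match
pos 2: 'r' vs 'r' match
pos 3: 'f' vs 'e' differ -> stop
Longest common prefix: "xir" (length 3)


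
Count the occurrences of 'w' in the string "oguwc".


Input string: 'oguwc'
Target character: 'w'
Scan each position: s[3]='w'
Matches found at indices: 3
Total: 1


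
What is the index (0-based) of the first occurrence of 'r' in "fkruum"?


Input string: 'fkruum'
Target: 'r'
Scanning left to right: s[0]='f', s[1]='k', s[2]='r'
First match at index: 2


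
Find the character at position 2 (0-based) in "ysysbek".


Input string: 'ysysbek'
Operation: get character at index 2
Index mapping: s[0]='y', s[1]='s', s[2]='y'
Result: 'y'


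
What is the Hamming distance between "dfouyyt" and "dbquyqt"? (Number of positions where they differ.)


String 1: 'dfouyyt'
String 2: 'dbquyqt'
Compare each position: pos 0: 'd'=='d', pos 1: 'f'!='b', pos 2: 'o'!='q', pos 3: 'u'=='u', pos 4: 'y'=='y', pos 5: 'y'!='q', pos 6: 't'=='t'
Differing positions: 3
Hamming distance: 3


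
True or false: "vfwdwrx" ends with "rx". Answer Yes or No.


Input string: 'vfwdwrx'
Suffix to check: 'rx'
Last 2 characters of input: 'rx'
Match: True
Result: Yes


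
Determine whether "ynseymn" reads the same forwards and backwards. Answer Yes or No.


Input string: 'ynseymn'
Reversed: 'nmyesny'
Compare pairs: s[0]='y' vs s[6]='n' (mismatch), s[1]='n' vs s[5]='m' (mismatch), s[2]='s' vs s[4]='y' (mismatch)
Palindrome: No


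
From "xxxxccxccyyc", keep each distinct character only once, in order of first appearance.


Input: 'xxxxccxccyyc'
Operation: keep first occurrence of each character
Scan: s[0]='x' new -> keep; s[1]='x' seen -> skip; s[2]='x' seen -> skip; s[3]='x' seen -> skip; s[4]='c' new -> keep; s[5]='c' seen -> skip; s[6]='x' seen -> skip; s[7]='c' seen -> skip; s[8]='c' seen -> skip; s[9]='y' new -> keep; s[10]='y' seen -> skip; s[11]='c' seen -> skip
Result: xcy


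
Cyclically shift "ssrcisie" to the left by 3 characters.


Input: 'ssrcisie', shift = 3
Operation: split at index 3 and swap parts
Front part s[0:3] = 'ssr'
Back part s[3:] = 'cisie'
Rotated = back + front = 'cisie' + 'ssr'
Result: cisiessr


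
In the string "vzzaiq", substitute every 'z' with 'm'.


Input string: 'vzzaiq'
Operation: replace 'z' with 'm'
Positions of 'z': 1, 2
After replacement: vmmaiq


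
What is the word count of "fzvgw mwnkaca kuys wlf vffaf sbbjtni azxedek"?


Input string: 'fzvgw mwnkaca kuys wlf vffaf sbbjtni azxedek'
Operation: split by spaces
Words found: 'fzvgw', 'mwnkaca', 'kuys', 'wlf', 'vffaf', 'sbbjtni', 'azxedek'
Word count: 7


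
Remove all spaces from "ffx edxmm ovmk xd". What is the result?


Input string: 'ffx edxmm ovmk xd'
Operation: remove all spaces
Words: 'ffx', 'edxmm', 'ovmk', 'xd'
Join without spaces: ffxedxmmovmkxd


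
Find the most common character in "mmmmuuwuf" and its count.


Input: 'mmmmuuwuf'
Operation: tally each character
Counts: 'f':1, 'm':4, 'u':3, 'w':1
Maximum: 'm' appears 4 times


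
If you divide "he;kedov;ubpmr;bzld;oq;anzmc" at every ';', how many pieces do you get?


Input string: 'he;kedov;ubpmr;bzld;oq;anzmc'
Delimiter: ';'
Split result: 'he', 'kedov', 'ubpmr', 'bzld', 'oq', 'anzmc'
Number of parts: 6


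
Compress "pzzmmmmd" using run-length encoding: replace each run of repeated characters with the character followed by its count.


Input: 'pzzmmmmd'
Operation: identify consecutive runs
Runs: 'p' -> p1, 'zz' -> z2, 'mmmm' -> m4, 'd' -> d1
Encoded: p1z2m4d1


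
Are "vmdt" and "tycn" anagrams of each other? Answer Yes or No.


String 1: 'vmdt' -> sorted: 'dmtv'
String 2: 'tycn' -> sorted: 'cnty'
Compare sorted forms: 'dmtv' != 'cnty'
Anagram: No


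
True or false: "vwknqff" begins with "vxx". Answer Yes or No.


Input string: 'vwknqff'
Prefix to check: 'vxx'
First 3 characters of input: 'vwk'
Match: False
Result: No


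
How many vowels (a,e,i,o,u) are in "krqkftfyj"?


Input string: 'krqkftfyj'
Operation: count vowels (a, e, i, o, u)
Scan: s[0]='k', s[1]='r', s[2]='q', s[3]='k', s[4]='f', s[5]='t', s[6]='f', s[7]='y', s[8]='j'
Vowels found: 0
Result: 0


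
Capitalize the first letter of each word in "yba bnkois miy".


Input string: 'yba bnkois miy'
Operation: capitalize first letter of each word
Word transformations: 'yba'->'Yba', 'bnkois'->'Bnkois', 'miy'->'Miy'
Result: Yba Bnkois Miy


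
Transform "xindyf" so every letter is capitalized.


Input string: 'xindyf'
Operation: convert each letter to uppercase
Mapping: 'x'->'X', 'i'->'I', 'n'->'N', 'd'->'D', 'y'->'Y', 'f'->'F'
Result: XINDYF


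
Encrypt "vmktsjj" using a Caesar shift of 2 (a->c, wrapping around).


Input: 'vmktsjj', shift = 2
Operation: for each letter, (position + 2) mod 26
Mapping: 'v'(21+2=23)->'x', 'm'(12+2=14)->'o', 'k'(10+2=12)->'m', 't'(19+2=21)->'v', 's'(18+2=20)->'u', 'j'(9+2=11)->'l', 'j'(9+2=11)->'l'
Result: xomvull


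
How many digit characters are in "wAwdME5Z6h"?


Input string: 'wAwdME5Z6h'
Operation: count digit characters (0-9)
Scan: 'w', 'A', 'w', 'd', 'M', 'E', '5'(digit), 'Z', '6'(digit), 'h'
Digits found: 2
Result: 2


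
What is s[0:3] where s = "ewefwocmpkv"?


Input string: 'ewefwocmpkv'
Operation: slice [0:3]
Extract characters: s[0]='e', s[1]='w', s[2]='e'
Result: ewe


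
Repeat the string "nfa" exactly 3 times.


Input string: 'nfa'
Operation: repeat 3 times
Concatenation: 'nfa' + 'nfa' + 'nfa'
Result: nfanfanfa


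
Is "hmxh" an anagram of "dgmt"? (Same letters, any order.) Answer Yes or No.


String 1: 'dgmt' -> sorted: 'dgmt'
String 2: 'hmxh' -> sorted: 'hhmx'
Compare sorted forms: 'dgmt' != 'hhmx'
Anagram: No


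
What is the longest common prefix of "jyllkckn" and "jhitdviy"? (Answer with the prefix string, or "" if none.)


String 1: 'jyllkckn'
String 2: 'jhitdviy'
Compare position by position:
pos 0: 'j' vs 'j' match
pos 1: 'y' vs 'h' differ -> stop
Longest common prefix: "j" (length 1)


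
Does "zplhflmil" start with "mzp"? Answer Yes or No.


Input string: 'zplhflmil'
Prefix to check: 'mzp'
First 3 characters of input: 'zpl'
Match: False
Result: No


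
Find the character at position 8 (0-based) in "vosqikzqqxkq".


Input string: 'vosqikzqqxkq'
Operation: get character at index 8
Index mapping: s[0]='v', s[1]='o', s[2]='s', s[3]='q', s[4]='i', s[5]='k', s[6]='z', s[7]='q', s[8]='q'
Result: 'q'


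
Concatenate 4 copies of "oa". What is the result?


Input string: 'oa'
Operation: repeat 4 times
Concatenation: 'oa' + 'oa' + 'oa' + 'oa'
Result: oaoaoaoa


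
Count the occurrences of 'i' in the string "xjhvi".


Input string: 'xjhvi'
Target character: 'i'
Scan each position: s[4]='i'
Matches found at indices: 4
Total: 1


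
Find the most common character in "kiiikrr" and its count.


Input: 'kiiikrr'
Operation: tally each character
Counts: 'i':3, 'k':2, 'r':2
Maximum: 'i' appears 3 times


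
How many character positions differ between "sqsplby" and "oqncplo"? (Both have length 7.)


String 1: 'sqsplby'
String 2: 'oqncplo'
Compare each position: pos 0: 's'!='o', pos 1: 'q'=='q', pos 2: 's'!='n', pos 3: 'p'!='c', pos 4: 'l'!='p', pos 5: 'b'!='l', pos 6: 'y'!='o'
Differing positions: 6
Hamming distance: 6


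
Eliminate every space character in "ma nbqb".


Input string: 'ma nbqb'
Operation: remove all spaces
Words: 'ma', 'nbqb'
Join without spaces: manbqb


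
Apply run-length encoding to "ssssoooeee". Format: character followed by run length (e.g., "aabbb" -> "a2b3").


Input: 'ssssoooeee'
Operation: identify consecutive runs
Runs: 'ssss' -> s4, 'ooo' -> o3, 'eee' -> e3
Encoded: s4o3e3


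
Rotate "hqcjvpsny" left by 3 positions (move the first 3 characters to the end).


Input: 'hqcjvpsny', shift = 3
Operation: split at index 3 and swap parts
Front part s[0:3] = 'hqc'
Back part s[3:] = 'jvpsny'
Rotated = back + front = 'jvpsny' + 'hqc'
Result: jvpsnyhqc


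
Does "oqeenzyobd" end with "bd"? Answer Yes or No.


Input string: 'oqeenzyobd'
Suffix to check: 'bd'
Last 2 characters of input: 'bd'
Match: True
Result: Yes


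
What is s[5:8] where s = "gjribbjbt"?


Input string: 'gjribbjbt'
Operation: slice [5:8]
Extract characters: s[5]='b', s[6]='j', s[7]='b'
Result: bjb


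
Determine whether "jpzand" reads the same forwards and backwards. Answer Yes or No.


Input string: 'jpzand'
Reversed: 'dnazpj'
Compare pairs: s[0]='j' vs s[5]='d' (mismatch), s[1]='p' vs s[4]='n' (mismatch), s[2]='z' vs s[3]='a' (mismatch)
Palindrome: No


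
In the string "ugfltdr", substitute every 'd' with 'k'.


Input string: 'ugfltdr'
Operation: replace 'd' with 'k'
Positions of 'd': 5
After replacement: ugfltkr


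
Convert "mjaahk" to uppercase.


Input string: 'mjaahk'
Operation: convert each letter to uppercase
Mapping: 'm'->'M', 'j'->'J', 'a'->'A', 'a'->'A', 'h'->'H', 'k'->'K'
Result: MJAAHK


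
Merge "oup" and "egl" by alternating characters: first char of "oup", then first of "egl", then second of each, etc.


String 1: 'oup'
String 2: 'egl'
Operation: alternate characters
Pairs: 'o'+'e', 'u'+'g', 'p'+'l'
Result: oeugpl


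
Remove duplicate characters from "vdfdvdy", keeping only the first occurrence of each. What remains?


Input: 'vdfdvdy'
Operation: keep first occurrence of each character
Scan: s[0]='v' new -> keep; s[1]='d' new -> keep; s[2]='f' new -> keep; s[3]='d' seen -> skip; s[4]='v' seen -> skip; s[5]='d' seen -> skip; s[6]='y' new -> keep
Result: vdfy


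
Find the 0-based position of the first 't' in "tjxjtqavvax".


Input string: 'tjxjtqavvax'
Target: 't'
Scanning left to right: s[0]='t'
First match at index: 0


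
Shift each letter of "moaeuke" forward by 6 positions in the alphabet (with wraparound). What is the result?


Input: 'moaeuke', shift = 6
Operation: for each letter, (position + 6) mod 26
Mapping: 'm'(12+6=18)->'s', 'o'(14+6=20)->'u', 'a'(0+6=6)->'g', 'e'(4+6=10)->'k', 'u'(20+6=26, 26 mod 26=0)->'a', 'k'(10+6=16)->'q', 'e'(4+6=10)->'k'
Result: sugkaqk


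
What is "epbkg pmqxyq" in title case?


Input string: 'epbkg pmqxyq'
Operation: capitalize first letter of each word
Word transformations: 'epbkg'->'Epbkg', 'pmqxyq'->'Pmqxyq'
Result: Epbkg Pmqxyq


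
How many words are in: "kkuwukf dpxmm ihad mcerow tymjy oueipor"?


Input string: 'kkuwukf dpxmm ihad mcerow tymjy oueipor'
Operation: split by spaces
Words found: 'kkuwukf', 'dpxmm', 'ihad', 'mcerow', 'tymjy', 'oueipor'
Word count: 6


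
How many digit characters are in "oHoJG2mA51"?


Input string: 'oHoJG2mA51'
Operation: count digit characters (0-9)
Scan: 'o', 'H', 'o', 'J', 'G', '2'(digit), 'm', 'A', '5'(digit), '1'(digit)
Digits found: 3
Result: 3


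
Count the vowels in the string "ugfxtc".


Input string: 'ugfxtc'
Operation: count vowels (a, e, i, o, u)
Scan: s[0]='u' (vowel), s[1]='g', s[2]='f', s[3]='x', s[4]='t', s[5]='c'
Vowels found: 1
Result: 1


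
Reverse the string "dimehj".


Input string: 'dimehj'
Operation: reverse character order
Original order: 'd' -> 'i' -> 'm' -> 'e' -> 'h' -> 'j'
Reversed order: 'j' -> 'h' -> 'e' -> 'm' -> 'i' -> 'd'
Result: jhemid


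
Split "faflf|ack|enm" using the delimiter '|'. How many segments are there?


Input string: 'faflf|ack|enm'
Delimiter: '|'
Split result: 'faflf', 'ack', 'enm'
Number of parts: 3


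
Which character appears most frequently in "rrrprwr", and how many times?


Input: 'rrrprwr'
Operation: tally each character
Counts: 'p':1, 'r':5, 'w':1
Maximum: 'r' appears 5 times


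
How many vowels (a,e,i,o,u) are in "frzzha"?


Input string: 'frzzha'
Operation: count vowels (a, e, i, o, u)
Scan: s[0]='f', s[1]='r', s[2]='z', s[3]='z', s[4]='h', s[5]='a' (vowel)
Vowels found: 1
Result: 1


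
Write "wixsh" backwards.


Input string: 'wixsh'
Operation: reverse character order
Original order: 'w' -> 'i' -> 'x' -> 's' -> 'h'
Reversed order: 'h' -> 's' -> 'x' -> 'i' -> 'w'
Result: hsxiw


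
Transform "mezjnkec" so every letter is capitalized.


Input string: 'mezjnkec'
Operation: convert each letter to uppercase
Mapping: 'm'->'M', 'e'->'E', 'z'->'Z', 'j'->'J', 'n'->'N', 'k'->'K', 'e'->'E', 'c'->'C'
Result: MEZJNKEC


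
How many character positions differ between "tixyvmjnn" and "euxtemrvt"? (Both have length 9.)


String 1: 'tixyvmjnn'
String 2: 'euxtemrvt'
Compare each position: pos 0: 't'!='e', pos 1: 'i'!='u', pos 2: 'x'=='x', pos 3: 'y'!='t', pos 4: 'v'!='e', pos 5: 'm'=='m', pos 6: 'j'!='r', pos 7: 'n'!='v', pos 8: 'n'!='t'
Differing positions: 7
Hamming distance: 7


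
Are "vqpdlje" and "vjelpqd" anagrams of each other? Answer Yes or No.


String 1: 'vqpdlje' -> sorted: 'dejlpqv'
String 2: 'vjelpqd' -> sorted: 'dejlpqv'
Compare sorted forms: 'dejlpqv' == 'dejlpqv'
Anagram: Yes


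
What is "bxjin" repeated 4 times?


Input string: 'bxjin'
Operation: repeat 4 times
Concatenation: 'bxjin' + 'bxjin' + 'bxjin' + 'bxjin'
Result: bxjinbxjinbxjinbxjin


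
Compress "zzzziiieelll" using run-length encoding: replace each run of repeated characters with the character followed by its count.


Input: 'zzzziiieelll'
Operation: identify consecutive runs
Runs: 'zzzz' -> z4, 'iii' -> i3, 'ee' -> e2, 'lll' -> l3
Encoded: z4i3e2l3


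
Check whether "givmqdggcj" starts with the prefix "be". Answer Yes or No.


Input string: 'givmqdggcj'
Prefix to check: 'be'
First 2 characters of input: 'gi'
Match: False
Result: No


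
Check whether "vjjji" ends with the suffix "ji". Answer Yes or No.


Input string: 'vjjji'
Suffix to check: 'ji'
Last 2 characters of input: 'ji'
Match: True
Result: Yes


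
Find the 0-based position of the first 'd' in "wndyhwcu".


Input string: 'wndyhwcu'
Target: 'd'
Scanning left to right: s[0]='w', s[1]='n', s[2]='d'
First match at index: 2


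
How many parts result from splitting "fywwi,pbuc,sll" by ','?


Input string: 'fywwi,pbuc,sll'
Delimiter: ','
Split result: 'fywwi', 'pbuc', 'sll'
Number of parts: 3


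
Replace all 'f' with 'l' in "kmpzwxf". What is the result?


Input string: 'kmpzwxf'
Operation: replace 'f' with 'l'
Positions of 'f': 6
After replacement: kmpzwxl


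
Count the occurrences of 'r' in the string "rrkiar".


Input string: 'rrkiar'
Target character: 'r'
Scan each position: s[0]='r', s[1]='r', s[5]='r'
Matches found at indices: 0, 1, 5
Total: 3


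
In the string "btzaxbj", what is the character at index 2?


Input string: 'btzaxbj'
Operation: get character at index 2
Index mapping: s[0]='b', s[1]='t', s[2]='z'
Result: 'z'


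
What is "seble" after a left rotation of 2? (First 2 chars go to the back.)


Input: 'seble', shift = 2
Operation: split at index 2 and swap parts
Front part s[0:2] = 'se'
Back part s[2:] = 'ble'
Rotated = back + front = 'ble' + 'se'
Result: blese


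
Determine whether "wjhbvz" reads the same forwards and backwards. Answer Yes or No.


Input string: 'wjhbvz'
Reversed: 'zvbhjw'
Compare pairs: s[0]='w' vs s[5]='z' (mismatch), s[1]='j' vs s[4]='v' (mismatch), s[2]='h' vs s[3]='b' (mismatch)
Palindrome: No


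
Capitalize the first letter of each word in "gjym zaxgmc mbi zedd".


Input string: 'gjym zaxgmc mbi zedd'
Operation: capitalize first letter of each word
Word transformations: 'gjym'->'Gjym', 'zaxgmc'->'Zaxgmc', 'mbi'->'Mbi', 'zedd'->'Zedd'
Result: Gjym Zaxgmc Mbi Zedd


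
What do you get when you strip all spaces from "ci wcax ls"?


Input string: 'ci wcax ls'
Operation: remove all spaces
Words: 'ci', 'wcax', 'ls'
Join without spaces: ciwcaxls


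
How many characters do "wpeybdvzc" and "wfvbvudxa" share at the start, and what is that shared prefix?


String 1: 'wpeybdvzc'
String 2: 'wfvbvudxa'
Compare position by position:
pos 0: 'w' vs 'w' match
pos 1: 'p' vs 'f' differ -> stop
Longest common prefix: "w" (length 1)


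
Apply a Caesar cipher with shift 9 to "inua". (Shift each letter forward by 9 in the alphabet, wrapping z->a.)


Input: 'inua', shift = 9
Operation: for each letter, (position + 9) mod 26
Mapping: 'i'(8+9=17)->'r', 'n'(13+9=22)->'w', 'u'(20+9=29, 29 mod 26=3)->'d', 'a'(0+9=9)->'j'
Result: rwdj


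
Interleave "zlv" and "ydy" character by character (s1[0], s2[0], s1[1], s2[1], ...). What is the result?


String 1: 'zlv'
String 2: 'ydy'
Operation: alternate characters
Pairs: 'z'+'y', 'l'+'d', 'v'+'y'
Result: zyldvy


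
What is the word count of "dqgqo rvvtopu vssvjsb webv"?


Input string: 'dqgqo rvvtopu vssvjsb webv'
Operation: split by spaces
Words found: 'dqgqo', 'rvvtopu', 'vssvjsb', 'webv'
Word count: 4


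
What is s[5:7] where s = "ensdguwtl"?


Input string: 'ensdguwtl'
Operation: slice [5:7]
Extract characters: s[5]='u', s[6]='w'
Result: uw


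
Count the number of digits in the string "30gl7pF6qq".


Input string: '30gl7pF6qq'
Operation: count digit characters (0-9)
Scan: '3'(digit), '0'(digit), 'g', 'l', '7'(digit), 'p', 'F', '6'(digit), 'q', 'q'
Digits found: 4
Result: 4


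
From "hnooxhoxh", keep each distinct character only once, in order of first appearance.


Input: 'hnooxhoxh'
Operation: keep first occurrence of each character
Scan: s[0]='h' new -> keep; s[1]='n' new -> keep; s[2]='o' new -> keep; s[3]='o' seen -> skip; s[4]='x' new -> keep; s[5]='h' seen -> skip; s[6]='o' seen -> skip; s[7]='x' seen -> skip; s[8]='h' seen -> skip
Result: hnox


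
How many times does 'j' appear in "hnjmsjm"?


Input string: 'hnjmsjm'
Target character: 'j'
Scan each position: s[2]='j', s[5]='j'
Matches found at indices: 2, 5
Total: 2


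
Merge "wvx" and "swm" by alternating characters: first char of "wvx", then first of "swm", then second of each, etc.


String 1: 'wvx'
String 2: 'swm'
Operation: alternate characters
Pairs: 'w'+'s', 'v'+'w', 'x'+'m'
Result: wsvwxm


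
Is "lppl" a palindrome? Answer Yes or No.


Input string: 'lppl'
Reversed: 'lppl'
Compare pairs: s[0]='l' vs s[3]='l' (match), s[1]='p' vs s[2]='p' (match)
Palindrome: Yes


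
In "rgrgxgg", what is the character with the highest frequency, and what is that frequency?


Input: 'rgrgxgg'
Operation: tally each character
Counts: 'g':4, 'r':2, 'x':1
Maximum: 'g' appears 4 times


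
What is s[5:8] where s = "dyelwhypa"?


Input string: 'dyelwhypa'
Operation: slice [5:8]
Extract characters: s[5]='h', s[6]='y', s[7]='p'
Result: hyp


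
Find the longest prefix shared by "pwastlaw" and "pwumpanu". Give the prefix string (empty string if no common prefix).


String 1: 'pwastlaw'
String 2: 'pwumpanu'
Compare position by position:
pos 0: 'p' vs 'p' match
pos 1: 'w' vs 'w' match
pos 2: 'a' vs 'u' differ -> stop
Longest common prefix: "pw" (length 2)


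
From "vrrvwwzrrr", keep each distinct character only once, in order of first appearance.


Input: 'vrrvwwzrrr'
Operation: keep first occurrence of each character
Scan: s[0]='v' new -> keep; s[1]='r' new -> keep; s[2]='r' seen -> skip; s[3]='v' seen -> skip; s[4]='w' new -> keep; s[5]='w' seen -> skip; s[6]='z' new -> keep; s[7]='r' seen -> skip; s[8]='r' seen -> skip; s[9]='r' seen -> skip
Result: vrwz


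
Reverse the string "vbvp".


Input string: 'vbvp'
Operation: reverse character order
Original order: 'v' -> 'b' -> 'v' -> 'p'
Reversed order: 'p' -> 'v' -> 'b' -> 'v'
Result: pvbv


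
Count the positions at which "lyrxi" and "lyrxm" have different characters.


String 1: 'lyrxi'
String 2: 'lyrxm'
Compare each position: pos 0: 'l'=='l', pos 1: 'y'=='y', pos 2: 'r'=='r', pos 3: 'x'=='x', pos 4: 'i'!='m'
Differing positions: 1
Hamming distance: 1


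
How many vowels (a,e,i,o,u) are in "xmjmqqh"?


Input string: 'xmjmqqh'
Operation: count vowels (a, e, i, o, u)
Scan: s[0]='x', s[1]='m', s[2]='j', s[3]='m', s[4]='q', s[5]='q', s[6]='h'
Vowels found: 0
Result: 0


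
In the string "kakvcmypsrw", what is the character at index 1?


Input string: 'kakvcmypsrw'
Operation: get character at index 1
Index mapping: s[0]='k', s[1]='a'
Result: 'a'


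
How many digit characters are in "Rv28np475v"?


Input string: 'Rv28np475v'
Operation: count digit characters (0-9)
Scan: 'R', 'v', '2'(digit), '8'(digit), 'n', 'p', '4'(digit), '7'(digit), '5'(digit), 'v'
Digits found: 5
Result: 5


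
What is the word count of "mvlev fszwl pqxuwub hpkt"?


Input string: 'mvlev fszwl pqxuwub hpkt'
Operation: split by spaces
Words found: 'mvlev', 'fszwl', 'pqxuwub', 'hpkt'
Word count: 4


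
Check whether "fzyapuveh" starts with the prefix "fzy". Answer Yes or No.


Input string: 'fzyapuveh'
Prefix to check: 'fzy'
First 3 characters of input: 'fzy'
Match: True
Result: Yes


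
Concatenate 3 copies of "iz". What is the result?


Input string: 'iz'
Operation: repeat 3 times
Concatenation: 'iz' + 'iz' + 'iz'
Result: iziziz


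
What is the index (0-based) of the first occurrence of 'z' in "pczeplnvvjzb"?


Input string: 'pczeplnvvjzb'
Target: 'z'
Scanning left to right: s[0]='p', s[1]='c', s[2]='z'
First match at index: 2


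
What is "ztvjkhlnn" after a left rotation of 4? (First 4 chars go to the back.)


Input: 'ztvjkhlnn', shift = 4
Operation: split at index 4 and swap parts
Front part s[0:4] = 'ztvj'
Back part s[4:] = 'khlnn'
Rotated = back + front = 'khlnn' + 'ztvj'
Result: khlnnztvj


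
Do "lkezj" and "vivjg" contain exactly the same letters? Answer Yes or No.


String 1: 'lkezj' -> sorted: 'ejklz'
String 2: 'vivjg' -> sorted: 'gijvv'
Compare sorted forms: 'ejklz' != 'gijvv'
Anagram: No


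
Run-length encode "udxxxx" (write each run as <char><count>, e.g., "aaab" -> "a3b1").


Input: 'udxxxx'
Operation: identify consecutive runs
Runs: 'u' -> u1, 'd' -> d1, 'xxxx' -> x4
Encoded: u1d1x4


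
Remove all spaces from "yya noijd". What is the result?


Input string: 'yya noijd'
Operation: remove all spaces
Words: 'yya', 'noijd'
Join without spaces: yyanoijd


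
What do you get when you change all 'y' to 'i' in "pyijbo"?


Input string: 'pyijbo'
Operation: replace 'y' with 'i'
Positions of 'y': 1
After replacement: piijbo


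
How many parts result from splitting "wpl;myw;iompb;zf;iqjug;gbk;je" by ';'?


Input string: 'wpl;myw;iompb;zf;iqjug;gbk;je'
Delimiter: ';'
Split result: 'wpl', 'myw', 'iompb', 'zf', 'iqjug', 'gbk', 'je'
Number of parts: 7


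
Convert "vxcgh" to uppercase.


Input string: 'vxcgh'
Operation: convert each letter to uppercase
Mapping: 'v'->'V', 'x'->'X', 'c'->'C', 'g'->'G', 'h'->'H'
Result: VXCGH


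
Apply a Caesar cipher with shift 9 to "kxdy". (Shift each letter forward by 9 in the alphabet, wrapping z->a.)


Input: 'kxdy', shift = 9
Operation: for each letter, (position + 9) mod 26
Mapping: 'k'(10+9=19)->'t', 'x'(23+9=32, 32 mod 26=6)->'g', 'd'(3+9=12)->'m', 'y'(24+9=33, 33 mod 26=7)->'h'
Result: tgmh


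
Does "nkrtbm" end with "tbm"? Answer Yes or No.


Input string: 'nkrtbm'
Suffix to check: 'tbm'
Last 3 characters of input: 'tbm'
Match: True
Result: Yes


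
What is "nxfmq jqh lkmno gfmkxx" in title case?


Input string: 'nxfmq jqh lkmno gfmkxx'
Operation: capitalize first letter of each word
Word transformations: 'nxfmq'->'Nxfmq', 'jqh'->'Jqh', 'lkmno'->'Lkmno', 'gfmkxx'->'Gfmkxx'
Result: Nxfmq Jqh Lkmno Gfmkxx


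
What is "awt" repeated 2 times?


Input string: 'awt'
Operation: repeat 2 times
Concatenation: 'awt' + 'awt'
Result: awtawt


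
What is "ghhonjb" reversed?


Input string: 'ghhonjb'
Operation: reverse character order
Original order: 'g' -> 'h' -> 'h' -> 'o' -> 'n' -> 'j' -> 'b'
Reversed order: 'b' -> 'j' -> 'n' -> 'o' -> 'h' -> 'h' -> 'g'
Result: bjnohhg


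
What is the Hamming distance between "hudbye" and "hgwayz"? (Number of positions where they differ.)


String 1: 'hudbye'
String 2: 'hgwayz'
Compare each position: pos 0: 'h'=='h', pos 1: 'u'!='g', pos 2: 'd'!='w', pos 3: 'b'!='a', pos 4: 'y'=='y', pos 5: 'e'!='z'
Differing positions: 4
Hamming distance: 4


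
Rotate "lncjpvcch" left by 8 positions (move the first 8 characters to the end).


Input: 'lncjpvcch', shift = 8
Operation: split at index 8 and swap parts
Front part s[0:8] = 'lncjpvcc'
Back part s[8:] = 'h'
Rotated = back + front = 'h' + 'lncjpvcc'
Result: hlncjpvcc


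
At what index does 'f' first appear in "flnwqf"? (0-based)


Input string: 'flnwqf'
Target: 'f'
Scanning left to right: s[0]='f'
First match at index: 0


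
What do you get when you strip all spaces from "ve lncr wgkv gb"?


Input string: 've lncr wgkv gb'
Operation: remove all spaces
Words: 've', 'lncr', 'wgkv', 'gb'
Join without spaces: velncrwgkvgb


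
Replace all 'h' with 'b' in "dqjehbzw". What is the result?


Input string: 'dqjehbzw'
Operation: replace 'h' with 'b'
Positions of 'h': 4
After replacement: dqjebbzw


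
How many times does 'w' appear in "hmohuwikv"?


Input string: 'hmohuwikv'
Target character: 'w'
Scan each position: s[5]='w'
Matches found at indices: 5
Total: 1


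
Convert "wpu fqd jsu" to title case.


Input string: 'wpu fqd jsu'
Operation: capitalize first letter of each word
Word transformations: 'wpu'->'Wpu', 'fqd'->'Fqd', 'jsu'->'Jsu'
Result: Wpu Fqd Jsu


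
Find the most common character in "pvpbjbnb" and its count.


Input: 'pvpbjbnb'
Operation: tally each character
Counts: 'b':3, 'j':1, 'n':1, 'p':2, 'v':1
Maximum: 'b' appears 3 times


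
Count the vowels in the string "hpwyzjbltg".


Input string: 'hpwyzjbltg'
Operation: count vowels (a, e, i, o, u)
Scan: s[0]='h', s[1]='p', s[2]='w', s[3]='y', s[4]='z', s[5]='j', s[6]='b', s[7]='l', s[8]='t', s[9]='g'
Vowels found: 0
Result: 0


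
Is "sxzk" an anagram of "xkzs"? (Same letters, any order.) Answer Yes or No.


String 1: 'xkzs' -> sorted: 'ksxz'
String 2: 'sxzk' -> sorted: 'ksxz'
Compare sorted forms: 'ksxz' == 'ksxz'
Anagram: Yes


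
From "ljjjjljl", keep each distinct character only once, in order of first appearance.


Input: 'ljjjjljl'
Operation: keep first occurrence of each character
Scan: s[0]='l' new -> keep; s[1]='j' new -> keep; s[2]='j' seen -> skip; s[3]='j' seen -> skip; s[4]='j' seen -> skip; s[5]='l' seen -> skip; s[6]='j' seen -> skip; s[7]='l' seen -> skip
Result: lj


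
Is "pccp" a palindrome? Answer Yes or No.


Input string: 'pccp'
Reversed: 'pccp'
Compare pairs: s[0]='p' vs s[3]='p' (match), s[1]='c' vs s[2]='c' (match)
Palindrome: Yes


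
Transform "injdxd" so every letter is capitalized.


Input string: 'injdxd'
Operation: convert each letter to uppercase
Mapping: 'i'->'I', 'n'->'N', 'j'->'J', 'd'->'D', 'x'->'X', 'd'->'D'
Result: INJDXD


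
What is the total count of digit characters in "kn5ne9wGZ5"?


Input string: 'kn5ne9wGZ5'
Operation: count digit characters (0-9)
Scan: 'k', 'n', '5'(digit), 'n', 'e', '9'(digit), 'w', 'G', 'Z', '5'(digit)
Digits found: 3
Result: 3
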